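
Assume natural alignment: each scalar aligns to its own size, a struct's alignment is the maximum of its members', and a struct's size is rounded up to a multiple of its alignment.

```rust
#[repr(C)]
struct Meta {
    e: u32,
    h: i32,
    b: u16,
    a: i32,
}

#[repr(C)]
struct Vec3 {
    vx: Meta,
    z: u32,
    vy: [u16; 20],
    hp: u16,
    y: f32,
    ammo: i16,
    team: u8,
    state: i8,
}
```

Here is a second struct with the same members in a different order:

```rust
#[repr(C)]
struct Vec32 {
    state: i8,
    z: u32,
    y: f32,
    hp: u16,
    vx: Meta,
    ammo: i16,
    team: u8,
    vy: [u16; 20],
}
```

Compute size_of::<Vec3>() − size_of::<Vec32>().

Meta: e at 0 (size 4, align 4) → ends 4; h at 4 (size 4, align 4) → ends 8; b at 8 (size 2, align 2) → ends 10; pad 2 to align 4 for a; a at 12 (size 4, align 4) → ends 16; total 16 bytes, alignment 4
vx at 0 (size 16, align 4) → ends 16
z at 16 (size 4, align 4) → ends 20
vy at 20 (size 40, align 2) → ends 60
hp at 60 (size 2, align 2) → ends 62
pad 2 to align 4 for y
y at 64 (size 4, align 4) → ends 68
ammo at 68 (size 2, align 2) → ends 70
team at 70 (size 1, align 1) → ends 71
state at 71 (size 1, align 1) → ends 72
total 72 bytes, alignment 4
— Vec32 —
state at 0 (size 1, align 1) → ends 1
pad 3 to align 4 for z
z at 4 (size 4, align 4) → ends 8
y at 8 (size 4, align 4) → ends 12
hp at 12 (size 2, align 2) → ends 14
pad 2 to align 4 for vx
vx at 16 (size 16, align 4) → ends 32
ammo at 32 (size 2, align 2) → ends 34
team at 34 (size 1, align 1) → ends 35
pad 1 to align 2 for vy
vy at 36 (size 40, align 2) → ends 76
total 76 bytes, alignment 4
72 − 76 = -4

-4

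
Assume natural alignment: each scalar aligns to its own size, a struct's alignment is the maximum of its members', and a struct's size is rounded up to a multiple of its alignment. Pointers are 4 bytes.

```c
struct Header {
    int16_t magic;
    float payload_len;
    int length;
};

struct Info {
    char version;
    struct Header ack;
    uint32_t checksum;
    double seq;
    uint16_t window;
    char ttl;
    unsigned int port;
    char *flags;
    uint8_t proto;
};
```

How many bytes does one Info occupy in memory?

48

Header: @0: magic [2B, align 2] → 2; +2 pad (align 4); @4: payload_len [4B, align 4] → 8; @8: length [4B, align 4] → 12; size 12, align 4
@0: version [1B, align 1] → 1
+3 pad (align 4)
@4: ack [12B, align 4] → 16
@16: checksum [4B, align 4] → 20
+4 pad (align 8)
@24: seq [8B, align 8] → 32
@32: window [2B, align 2] → 34
@34: ttl [1B, align 1] → 35
+1 pad (align 4)
@36: port [4B, align 4] → 40
@40: flags [4B, align 4] → 44
@44: proto [1B, align 1] → 45
+3 tail pad (align 8)
size 48, align 8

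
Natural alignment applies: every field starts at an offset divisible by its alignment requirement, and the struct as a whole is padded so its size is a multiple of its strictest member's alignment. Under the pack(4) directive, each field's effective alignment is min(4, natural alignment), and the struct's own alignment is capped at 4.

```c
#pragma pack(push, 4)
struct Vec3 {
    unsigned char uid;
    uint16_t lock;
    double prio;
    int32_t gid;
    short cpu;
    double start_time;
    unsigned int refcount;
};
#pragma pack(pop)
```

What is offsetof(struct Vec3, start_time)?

20

uid at 0 (size 1, align 1) → ends 1
pad 1 to align 2 for lock
lock at 2 (size 2, align 2) → ends 4
prio at 4 (size 8, align 4) → ends 12
gid at 12 (size 4, align 4) → ends 16
cpu at 16 (size 2, align 2) → ends 18
pad 2 to align 4 for start_time
start_time at 20 (size 8, align 4) → ends 28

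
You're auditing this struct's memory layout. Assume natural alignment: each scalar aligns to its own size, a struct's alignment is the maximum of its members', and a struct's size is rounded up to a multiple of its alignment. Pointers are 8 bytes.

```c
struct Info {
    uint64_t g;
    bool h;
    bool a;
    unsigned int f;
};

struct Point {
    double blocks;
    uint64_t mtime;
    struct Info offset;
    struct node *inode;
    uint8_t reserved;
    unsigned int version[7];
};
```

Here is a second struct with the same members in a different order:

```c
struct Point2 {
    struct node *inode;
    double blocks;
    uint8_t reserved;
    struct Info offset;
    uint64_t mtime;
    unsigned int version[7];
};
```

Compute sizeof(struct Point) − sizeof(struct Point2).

-8

Info: @0: g [8B, align 8] → 8; @8: h [1B, align 1] → 9; @9: a [1B, align 1] → 10; +2 pad (align 4); @12: f [4B, align 4] → 16; size 16, align 8
@0: blocks [8B, align 8] → 8
@8: mtime [8B, align 8] → 16
@16: offset [16B, align 8] → 32
@32: inode [8B, align 8] → 40
@40: reserved [1B, align 1] → 41
+3 pad (align 4)
@44: version [28B, align 4] → 72
size 72, align 8
— Point2 —
@0: inode [8B, align 8] → 8
@8: blocks [8B, align 8] → 16
@16: reserved [1B, align 1] → 17
+7 pad (align 8)
@24: offset [16B, align 8] → 40
@40: mtime [8B, align 8] → 48
@48: version [28B, align 4] → 76
+4 tail pad (align 8)
size 80, align 8
72 − 80 = -8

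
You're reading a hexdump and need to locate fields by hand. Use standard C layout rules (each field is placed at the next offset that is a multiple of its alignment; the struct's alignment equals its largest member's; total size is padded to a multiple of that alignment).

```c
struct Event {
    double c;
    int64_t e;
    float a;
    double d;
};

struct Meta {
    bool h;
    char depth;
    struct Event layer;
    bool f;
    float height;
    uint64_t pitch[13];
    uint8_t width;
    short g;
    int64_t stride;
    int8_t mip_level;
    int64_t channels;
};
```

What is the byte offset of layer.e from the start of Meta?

Event: c at 0 (size 8, align 8) → ends 8; e at 8 (size 8, align 8) → ends 16; a at 16 (size 4, align 4) → ends 20; pad 4 to align 8 for d; d at 24 (size 8, align 8) → ends 32; total 32 bytes, alignment 8
h at 0 (size 1, align 1) → ends 1
depth at 1 (size 1, align 1) → ends 2
pad 6 to align 8 for layer
layer at 8 (size 32, align 8) → ends 40
within Event: e at 8
8 + 8 = 16

16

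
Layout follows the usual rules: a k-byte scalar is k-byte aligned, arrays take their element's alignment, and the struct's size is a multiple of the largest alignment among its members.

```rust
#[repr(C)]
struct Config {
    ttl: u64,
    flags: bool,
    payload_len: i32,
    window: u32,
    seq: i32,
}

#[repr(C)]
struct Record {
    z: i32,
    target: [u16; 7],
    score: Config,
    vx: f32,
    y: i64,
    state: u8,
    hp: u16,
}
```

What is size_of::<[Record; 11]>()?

Config: ttl at 0 (size 8, align 8) → ends 8; flags at 8 (size 1, align 1) → ends 9; pad 3 to align 4 for payload_len; payload_len at 12 (size 4, align 4) → ends 16; window at 16 (size 4, align 4) → ends 20; seq at 20 (size 4, align 4) → ends 24; total 24 bytes, alignment 8
z at 0 (size 4, align 4) → ends 4
target at 4 (size 14, align 2) → ends 18
pad 6 to align 8 for score
score at 24 (size 24, align 8) → ends 48
vx at 48 (size 4, align 4) → ends 52
pad 4 to align 8 for y
y at 56 (size 8, align 8) → ends 64
state at 64 (size 1, align 1) → ends 65
pad 1 to align 2 for hp
hp at 66 (size 2, align 2) → ends 68
tail pad 4 to reach multiple of 8
total 72 bytes, alignment 8
array of 11: 11 × 72 = 792

792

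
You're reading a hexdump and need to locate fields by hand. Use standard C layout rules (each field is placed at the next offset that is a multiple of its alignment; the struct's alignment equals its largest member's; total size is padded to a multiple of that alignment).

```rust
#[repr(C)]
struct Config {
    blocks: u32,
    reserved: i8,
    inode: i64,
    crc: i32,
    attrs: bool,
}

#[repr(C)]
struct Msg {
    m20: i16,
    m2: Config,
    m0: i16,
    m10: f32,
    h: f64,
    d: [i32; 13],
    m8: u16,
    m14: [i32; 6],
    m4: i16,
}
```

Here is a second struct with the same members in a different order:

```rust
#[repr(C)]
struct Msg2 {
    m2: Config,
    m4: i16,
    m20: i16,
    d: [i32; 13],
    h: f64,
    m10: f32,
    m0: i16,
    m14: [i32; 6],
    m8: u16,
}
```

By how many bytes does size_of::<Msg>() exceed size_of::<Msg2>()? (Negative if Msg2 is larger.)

8

Config: blocks at 0 (size 4, align 4) → ends 4; reserved at 4 (size 1, align 1) → ends 5; pad 3 to align 8 for inode; inode at 8 (size 8, align 8) → ends 16; crc at 16 (size 4, align 4) → ends 20; attrs at 20 (size 1, align 1) → ends 21; tail pad 3 to reach multiple of 8; total 24 bytes, alignment 8
m20 at 0 (size 2, align 2) → ends 2
pad 6 to align 8 for m2
m2 at 8 (size 24, align 8) → ends 32
m0 at 32 (size 2, align 2) → ends 34
pad 2 to align 4 for m10
m10 at 36 (size 4, align 4) → ends 40
h at 40 (size 8, align 8) → ends 48
d at 48 (size 52, align 4) → ends 100
m8 at 100 (size 2, align 2) → ends 102
pad 2 to align 4 for m14
m14 at 104 (size 24, align 4) → ends 128
m4 at 128 (size 2, align 2) → ends 130
tail pad 6 to reach multiple of 8
total 136 bytes, alignment 8
— Msg2 —
m2 at 0 (size 24, align 8) → ends 24
m4 at 24 (size 2, align 2) → ends 26
m20 at 26 (size 2, align 2) → ends 28
d at 28 (size 52, align 4) → ends 80
h at 80 (size 8, align 8) → ends 88
m10 at 88 (size 4, align 4) → ends 92
m0 at 92 (size 2, align 2) → ends 94
pad 2 to align 4 for m14
m14 at 96 (size 24, align 4) → ends 120
m8 at 120 (size 2, align 2) → ends 122
tail pad 6 to reach multiple of 8
total 128 bytes, alignment 8
136 − 128 = 8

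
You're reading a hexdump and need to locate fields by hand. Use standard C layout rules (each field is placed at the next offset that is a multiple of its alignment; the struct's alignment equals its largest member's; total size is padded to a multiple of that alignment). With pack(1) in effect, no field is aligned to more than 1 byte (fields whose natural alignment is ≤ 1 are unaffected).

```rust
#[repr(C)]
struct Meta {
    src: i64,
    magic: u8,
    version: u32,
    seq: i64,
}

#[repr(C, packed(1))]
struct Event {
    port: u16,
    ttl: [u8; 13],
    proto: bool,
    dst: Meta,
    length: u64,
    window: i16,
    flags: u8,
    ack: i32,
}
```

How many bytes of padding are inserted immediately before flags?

Meta: @0: src [8B, align 8] → 8; @8: magic [1B, align 1] → 9; +3 pad (align 4); @12: version [4B, align 4] → 16; @16: seq [8B, align 8] → 24; size 24, align 8
@0: port [2B, align 1] → 2
@2: ttl [13B, align 1] → 15
@15: proto [1B, align 1] → 16
@16: dst [24B, align 1] → 40
@40: length [8B, align 1] → 48
@48: window [2B, align 1] → 50
@50: flags [1B, align 1] → 51

0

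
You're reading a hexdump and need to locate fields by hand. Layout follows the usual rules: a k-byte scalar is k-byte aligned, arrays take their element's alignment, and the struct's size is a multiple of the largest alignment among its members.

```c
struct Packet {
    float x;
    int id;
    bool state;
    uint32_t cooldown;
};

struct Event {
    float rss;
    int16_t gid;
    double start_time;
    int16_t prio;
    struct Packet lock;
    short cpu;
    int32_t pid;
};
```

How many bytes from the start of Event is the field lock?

Packet: @0: x [4B, align 4] → 4; @4: id [4B, align 4] → 8; @8: state [1B, align 1] → 9; +3 pad (align 4); @12: cooldown [4B, align 4] → 16; size 16, align 4
@0: rss [4B, align 4] → 4
@4: gid [2B, align 2] → 6
+2 pad (align 8)
@8: start_time [8B, align 8] → 16
@16: prio [2B, align 2] → 18
+2 pad (align 4)
@20: lock [16B, align 4] → 36

20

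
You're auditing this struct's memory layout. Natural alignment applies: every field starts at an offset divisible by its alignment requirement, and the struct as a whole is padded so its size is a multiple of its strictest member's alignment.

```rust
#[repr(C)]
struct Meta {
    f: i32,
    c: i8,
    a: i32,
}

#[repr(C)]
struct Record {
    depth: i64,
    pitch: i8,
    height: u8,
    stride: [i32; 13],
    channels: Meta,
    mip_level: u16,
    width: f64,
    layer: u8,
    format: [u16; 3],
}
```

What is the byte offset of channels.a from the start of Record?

72

Meta: 0..4  f  (4B, 4-aligned); 4..5  c  (1B, 1-aligned); 5..8  -- padding (3B); 8..12  a  (4B, 4-aligned); sizeof = 12, alignof = 4
0..8  depth  (8B, 8-aligned)
8..9  pitch  (1B, 1-aligned)
9..10  height  (1B, 1-aligned)
10..12  -- padding (2B)
12..64  stride  (52B, 4-aligned)
64..76  channels  (12B, 4-aligned)
within Meta: a at 8
64 + 8 = 72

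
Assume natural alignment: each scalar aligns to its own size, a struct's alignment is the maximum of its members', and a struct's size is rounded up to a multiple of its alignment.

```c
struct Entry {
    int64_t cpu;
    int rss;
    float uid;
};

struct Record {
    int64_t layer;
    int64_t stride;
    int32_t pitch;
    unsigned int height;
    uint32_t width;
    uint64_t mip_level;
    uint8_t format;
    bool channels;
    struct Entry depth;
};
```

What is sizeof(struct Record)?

Entry: cpu at 0 (size 8, align 8) → ends 8; rss at 8 (size 4, align 4) → ends 12; uid at 12 (size 4, align 4) → ends 16; total 16 bytes, alignment 8
layer at 0 (size 8, align 8) → ends 8
stride at 8 (size 8, align 8) → ends 16
pitch at 16 (size 4, align 4) → ends 20
height at 20 (size 4, align 4) → ends 24
width at 24 (size 4, align 4) → ends 28
pad 4 to align 8 for mip_level
mip_level at 32 (size 8, align 8) → ends 40
format at 40 (size 1, align 1) → ends 41
channels at 41 (size 1, align 1) → ends 42
pad 6 to align 8 for depth
depth at 48 (size 16, align 8) → ends 64
total 64 bytes, alignment 8

64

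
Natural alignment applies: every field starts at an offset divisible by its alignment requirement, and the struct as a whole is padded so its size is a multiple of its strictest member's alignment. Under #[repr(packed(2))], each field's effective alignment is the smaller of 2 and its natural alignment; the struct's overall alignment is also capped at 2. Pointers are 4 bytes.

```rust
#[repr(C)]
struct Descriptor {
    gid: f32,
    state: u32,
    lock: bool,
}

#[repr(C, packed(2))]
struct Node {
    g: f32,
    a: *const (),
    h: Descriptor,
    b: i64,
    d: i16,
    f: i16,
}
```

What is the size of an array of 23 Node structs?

736

Descriptor: @0: gid [4B, align 4] → 4; @4: state [4B, align 4] → 8; @8: lock [1B, align 1] → 9; +3 tail pad (align 4); size 12, align 4
@0: g [4B, align 2] → 4
@4: a [4B, align 2] → 8
@8: h [12B, align 2] → 20
@20: b [8B, align 2] → 28
@28: d [2B, align 2] → 30
@30: f [2B, align 2] → 32
size 32, align 2
array of 23: 23 × 32 = 736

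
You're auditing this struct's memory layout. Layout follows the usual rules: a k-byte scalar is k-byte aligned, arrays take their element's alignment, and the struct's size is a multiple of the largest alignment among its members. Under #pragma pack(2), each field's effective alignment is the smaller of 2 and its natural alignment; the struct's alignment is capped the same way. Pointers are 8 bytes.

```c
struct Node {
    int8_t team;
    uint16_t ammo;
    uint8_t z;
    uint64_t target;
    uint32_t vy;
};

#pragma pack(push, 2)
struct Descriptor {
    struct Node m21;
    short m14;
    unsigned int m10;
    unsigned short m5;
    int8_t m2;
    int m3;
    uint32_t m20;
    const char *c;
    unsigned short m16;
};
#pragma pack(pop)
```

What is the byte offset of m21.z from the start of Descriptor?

Node: @0: team [1B, align 1] → 1; +1 pad (align 2); @2: ammo [2B, align 2] → 4; @4: z [1B, align 1] → 5; +3 pad (align 8); @8: target [8B, align 8] → 16; @16: vy [4B, align 4] → 20; +4 tail pad (align 8); size 24, align 8
@0: m21 [24B, align 2] → 24
within Node: z at 4
0 + 4 = 4

4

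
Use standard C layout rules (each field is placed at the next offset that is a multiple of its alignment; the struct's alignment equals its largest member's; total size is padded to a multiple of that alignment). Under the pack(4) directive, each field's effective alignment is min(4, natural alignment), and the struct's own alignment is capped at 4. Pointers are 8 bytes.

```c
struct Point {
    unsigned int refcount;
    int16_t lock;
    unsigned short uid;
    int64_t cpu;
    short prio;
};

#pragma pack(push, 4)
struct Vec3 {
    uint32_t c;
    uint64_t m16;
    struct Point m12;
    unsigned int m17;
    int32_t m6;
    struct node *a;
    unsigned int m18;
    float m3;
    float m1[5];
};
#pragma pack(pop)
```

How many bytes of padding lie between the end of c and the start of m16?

Point: 0..4  refcount  (4B, 4-aligned); 4..6  lock  (2B, 2-aligned); 6..8  uid  (2B, 2-aligned); 8..16  cpu  (8B, 8-aligned); 16..18  prio  (2B, 2-aligned); 18..24  -- tail padding (6B); sizeof = 24, alignof = 8
0..4  c  (4B, 4-aligned)
4..12  m16  (8B, 4-aligned)

0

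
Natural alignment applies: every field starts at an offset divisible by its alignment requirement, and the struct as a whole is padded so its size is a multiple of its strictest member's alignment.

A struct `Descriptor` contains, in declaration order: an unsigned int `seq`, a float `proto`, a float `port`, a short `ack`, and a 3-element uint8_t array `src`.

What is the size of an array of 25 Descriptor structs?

500

0..4  seq  (4B, 4-aligned)
4..8  proto  (4B, 4-aligned)
8..12  port  (4B, 4-aligned)
12..14  ack  (2B, 2-aligned)
14..17  src  (3B, 1-aligned)
17..20  -- tail padding (3B)
sizeof = 20, alignof = 4
array of 25: 25 × 20 = 500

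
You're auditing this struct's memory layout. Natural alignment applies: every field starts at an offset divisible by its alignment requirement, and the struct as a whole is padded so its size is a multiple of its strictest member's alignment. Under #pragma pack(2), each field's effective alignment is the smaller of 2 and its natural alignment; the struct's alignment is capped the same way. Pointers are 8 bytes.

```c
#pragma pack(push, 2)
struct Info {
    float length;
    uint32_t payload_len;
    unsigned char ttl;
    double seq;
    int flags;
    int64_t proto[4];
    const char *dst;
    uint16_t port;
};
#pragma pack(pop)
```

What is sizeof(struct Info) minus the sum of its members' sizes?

1

@0: length [4B, align 2] → 4
@4: payload_len [4B, align 2] → 8
@8: ttl [1B, align 1] → 9
+1 pad (align 2)
@10: seq [8B, align 2] → 18
@18: flags [4B, align 2] → 22
@22: proto [32B, align 2] → 54
@54: dst [8B, align 2] → 62
@62: port [2B, align 2] → 64
size 64, align 2
data bytes 63, size 64 → padding 1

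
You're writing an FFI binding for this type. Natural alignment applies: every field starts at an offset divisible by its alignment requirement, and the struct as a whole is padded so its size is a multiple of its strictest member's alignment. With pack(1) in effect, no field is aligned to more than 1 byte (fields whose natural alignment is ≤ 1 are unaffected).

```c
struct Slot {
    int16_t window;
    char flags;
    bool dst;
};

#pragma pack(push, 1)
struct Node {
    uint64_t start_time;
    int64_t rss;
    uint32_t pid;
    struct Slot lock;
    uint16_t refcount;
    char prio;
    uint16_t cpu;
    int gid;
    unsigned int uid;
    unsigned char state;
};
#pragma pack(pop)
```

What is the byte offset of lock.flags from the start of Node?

22

Slot: @0: window [2B, align 2] → 2; @2: flags [1B, align 1] → 3; @3: dst [1B, align 1] → 4; size 4, align 2
@0: start_time [8B, align 1] → 8
@8: rss [8B, align 1] → 16
@16: pid [4B, align 1] → 20
@20: lock [4B, align 1] → 24
within Slot: flags at 2
20 + 2 = 22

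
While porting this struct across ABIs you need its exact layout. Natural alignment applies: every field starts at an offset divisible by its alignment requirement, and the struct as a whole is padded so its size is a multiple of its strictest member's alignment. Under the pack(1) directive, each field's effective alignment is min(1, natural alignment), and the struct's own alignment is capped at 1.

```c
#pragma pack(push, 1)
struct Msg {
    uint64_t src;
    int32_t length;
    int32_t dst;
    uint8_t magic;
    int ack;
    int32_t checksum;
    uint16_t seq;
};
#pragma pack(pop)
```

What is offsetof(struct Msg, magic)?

src at 0 (size 8, align 1) → ends 8
length at 8 (size 4, align 1) → ends 12
dst at 12 (size 4, align 1) → ends 16
magic at 16 (size 1, align 1) → ends 17

16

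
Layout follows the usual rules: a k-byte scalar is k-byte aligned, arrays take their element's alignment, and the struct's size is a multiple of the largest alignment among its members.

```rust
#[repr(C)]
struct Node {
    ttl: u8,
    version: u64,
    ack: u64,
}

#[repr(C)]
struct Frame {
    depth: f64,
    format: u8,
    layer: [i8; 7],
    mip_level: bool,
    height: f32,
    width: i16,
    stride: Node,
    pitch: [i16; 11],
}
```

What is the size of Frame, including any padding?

80

Node: ttl at 0 (size 1, align 1) → ends 1; pad 7 to align 8 for version; version at 8 (size 8, align 8) → ends 16; ack at 16 (size 8, align 8) → ends 24; total 24 bytes, alignment 8
depth at 0 (size 8, align 8) → ends 8
format at 8 (size 1, align 1) → ends 9
layer at 9 (size 7, align 1) → ends 16
mip_level at 16 (size 1, align 1) → ends 17
pad 3 to align 4 for height
height at 20 (size 4, align 4) → ends 24
width at 24 (size 2, align 2) → ends 26
pad 6 to align 8 for stride
stride at 32 (size 24, align 8) → ends 56
pitch at 56 (size 22, align 2) → ends 78
tail pad 2 to reach multiple of 8
total 80 bytes, alignment 8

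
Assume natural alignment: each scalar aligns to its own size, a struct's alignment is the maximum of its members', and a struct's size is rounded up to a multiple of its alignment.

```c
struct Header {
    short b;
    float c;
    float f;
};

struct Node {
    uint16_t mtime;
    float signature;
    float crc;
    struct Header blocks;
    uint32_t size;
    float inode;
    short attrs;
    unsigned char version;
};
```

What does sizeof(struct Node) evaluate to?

36

Header: b at 0 (size 2, align 2) → ends 2; pad 2 to align 4 for c; c at 4 (size 4, align 4) → ends 8; f at 8 (size 4, align 4) → ends 12; total 12 bytes, alignment 4
mtime at 0 (size 2, align 2) → ends 2
pad 2 to align 4 for signature
signature at 4 (size 4, align 4) → ends 8
crc at 8 (size 4, align 4) → ends 12
blocks at 12 (size 12, align 4) → ends 24
size at 24 (size 4, align 4) → ends 28
inode at 28 (size 4, align 4) → ends 32
attrs at 32 (size 2, align 2) → ends 34
version at 34 (size 1, align 1) → ends 35
tail pad 1 to reach multiple of 4
total 36 bytes, alignment 4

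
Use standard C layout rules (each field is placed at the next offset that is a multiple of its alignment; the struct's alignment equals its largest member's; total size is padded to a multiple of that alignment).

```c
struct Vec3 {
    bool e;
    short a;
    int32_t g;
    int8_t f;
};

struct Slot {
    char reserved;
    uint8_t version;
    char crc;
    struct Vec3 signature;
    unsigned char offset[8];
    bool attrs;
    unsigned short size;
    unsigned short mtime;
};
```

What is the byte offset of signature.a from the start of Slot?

Vec3: 0..1  e  (1B, 1-aligned); 1..2  -- padding (1B); 2..4  a  (2B, 2-aligned); 4..8  g  (4B, 4-aligned); 8..9  f  (1B, 1-aligned); 9..12  -- tail padding (3B); sizeof = 12, alignof = 4
0..1  reserved  (1B, 1-aligned)
1..2  version  (1B, 1-aligned)
2..3  crc  (1B, 1-aligned)
3..4  -- padding (1B)
4..16  signature  (12B, 4-aligned)
within Vec3: a at 2
4 + 2 = 6

6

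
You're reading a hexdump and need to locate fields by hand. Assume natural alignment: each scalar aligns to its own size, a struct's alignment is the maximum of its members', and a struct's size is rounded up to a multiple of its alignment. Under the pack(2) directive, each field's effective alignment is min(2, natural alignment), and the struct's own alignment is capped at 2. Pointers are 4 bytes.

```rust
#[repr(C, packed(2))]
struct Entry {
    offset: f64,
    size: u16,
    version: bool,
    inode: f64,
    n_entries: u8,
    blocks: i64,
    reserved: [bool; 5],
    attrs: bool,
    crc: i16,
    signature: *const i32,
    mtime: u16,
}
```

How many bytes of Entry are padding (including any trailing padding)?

0..8  offset  (8B, 2-aligned)
8..10  size  (2B, 2-aligned)
10..11  version  (1B, 1-aligned)
11..12  -- padding (1B)
12..20  inode  (8B, 2-aligned)
20..21  n_entries  (1B, 1-aligned)
21..22  -- padding (1B)
22..30  blocks  (8B, 2-aligned)
30..35  reserved  (5B, 1-aligned)
35..36  attrs  (1B, 1-aligned)
36..38  crc  (2B, 2-aligned)
38..42  signature  (4B, 2-aligned)
42..44  mtime  (2B, 2-aligned)
sizeof = 44, alignof = 2
data bytes 42, size 44 → padding 2

2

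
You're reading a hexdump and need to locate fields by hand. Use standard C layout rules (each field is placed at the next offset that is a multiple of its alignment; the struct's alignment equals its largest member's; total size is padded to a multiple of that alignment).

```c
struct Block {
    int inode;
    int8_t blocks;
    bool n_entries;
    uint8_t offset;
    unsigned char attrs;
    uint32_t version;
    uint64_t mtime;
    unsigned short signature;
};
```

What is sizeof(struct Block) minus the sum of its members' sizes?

@0: inode [4B, align 4] → 4
@4: blocks [1B, align 1] → 5
@5: n_entries [1B, align 1] → 6
@6: offset [1B, align 1] → 7
@7: attrs [1B, align 1] → 8
@8: version [4B, align 4] → 12
+4 pad (align 8)
@16: mtime [8B, align 8] → 24
@24: signature [2B, align 2] → 26
+6 tail pad (align 8)
size 32, align 8
data bytes 22, size 32 → padding 10

10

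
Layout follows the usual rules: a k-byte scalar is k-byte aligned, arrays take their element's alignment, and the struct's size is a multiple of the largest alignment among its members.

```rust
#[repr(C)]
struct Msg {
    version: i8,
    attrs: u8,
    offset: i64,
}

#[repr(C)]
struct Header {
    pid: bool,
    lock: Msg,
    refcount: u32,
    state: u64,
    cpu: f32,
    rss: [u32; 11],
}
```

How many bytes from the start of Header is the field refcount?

Msg: 0..1  version  (1B, 1-aligned); 1..2  attrs  (1B, 1-aligned); 2..8  -- padding (6B); 8..16  offset  (8B, 8-aligned); sizeof = 16, alignof = 8
0..1  pid  (1B, 1-aligned)
1..8  -- padding (7B)
8..24  lock  (16B, 8-aligned)
24..28  refcount  (4B, 4-aligned)

24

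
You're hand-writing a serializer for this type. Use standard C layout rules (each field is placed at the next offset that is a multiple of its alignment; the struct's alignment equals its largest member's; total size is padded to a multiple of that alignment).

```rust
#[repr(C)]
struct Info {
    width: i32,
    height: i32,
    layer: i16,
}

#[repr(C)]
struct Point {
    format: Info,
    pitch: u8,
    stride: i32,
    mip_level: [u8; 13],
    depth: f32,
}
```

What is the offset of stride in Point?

16

Info: width at 0 (size 4, align 4) → ends 4; height at 4 (size 4, align 4) → ends 8; layer at 8 (size 2, align 2) → ends 10; tail pad 2 to reach multiple of 4; total 12 bytes, alignment 4
format at 0 (size 12, align 4) → ends 12
pitch at 12 (size 1, align 1) → ends 13
pad 3 to align 4 for stride
stride at 16 (size 4, align 4) → ends 20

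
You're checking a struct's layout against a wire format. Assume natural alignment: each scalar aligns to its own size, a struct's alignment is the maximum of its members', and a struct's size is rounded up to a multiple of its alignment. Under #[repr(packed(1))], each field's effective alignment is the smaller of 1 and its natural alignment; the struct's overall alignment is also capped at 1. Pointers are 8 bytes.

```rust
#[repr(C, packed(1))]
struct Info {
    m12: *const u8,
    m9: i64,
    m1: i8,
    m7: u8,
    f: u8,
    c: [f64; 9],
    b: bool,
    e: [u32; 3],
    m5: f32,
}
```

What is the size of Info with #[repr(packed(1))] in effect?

0..8  m12  (8B, 1-aligned)
8..16  m9  (8B, 1-aligned)
16..17  m1  (1B, 1-aligned)
17..18  m7  (1B, 1-aligned)
18..19  f  (1B, 1-aligned)
19..91  c  (72B, 1-aligned)
91..92  b  (1B, 1-aligned)
92..104  e  (12B, 1-aligned)
104..108  m5  (4B, 1-aligned)
sizeof = 108, alignof = 1

108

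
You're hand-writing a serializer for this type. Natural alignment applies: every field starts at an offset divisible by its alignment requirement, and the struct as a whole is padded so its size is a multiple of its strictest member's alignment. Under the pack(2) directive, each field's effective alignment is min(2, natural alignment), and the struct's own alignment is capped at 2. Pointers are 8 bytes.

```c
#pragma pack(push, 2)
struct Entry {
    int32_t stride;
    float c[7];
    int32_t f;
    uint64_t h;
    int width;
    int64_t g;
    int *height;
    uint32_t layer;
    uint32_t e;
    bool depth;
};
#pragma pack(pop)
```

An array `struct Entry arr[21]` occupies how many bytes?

1554

stride at 0 (size 4, align 2) → ends 4
c at 4 (size 28, align 2) → ends 32
f at 32 (size 4, align 2) → ends 36
h at 36 (size 8, align 2) → ends 44
width at 44 (size 4, align 2) → ends 48
g at 48 (size 8, align 2) → ends 56
height at 56 (size 8, align 2) → ends 64
layer at 64 (size 4, align 2) → ends 68
e at 68 (size 4, align 2) → ends 72
depth at 72 (size 1, align 1) → ends 73
tail pad 1 to reach multiple of 2
total 74 bytes, alignment 2
array of 21: 21 × 74 = 1554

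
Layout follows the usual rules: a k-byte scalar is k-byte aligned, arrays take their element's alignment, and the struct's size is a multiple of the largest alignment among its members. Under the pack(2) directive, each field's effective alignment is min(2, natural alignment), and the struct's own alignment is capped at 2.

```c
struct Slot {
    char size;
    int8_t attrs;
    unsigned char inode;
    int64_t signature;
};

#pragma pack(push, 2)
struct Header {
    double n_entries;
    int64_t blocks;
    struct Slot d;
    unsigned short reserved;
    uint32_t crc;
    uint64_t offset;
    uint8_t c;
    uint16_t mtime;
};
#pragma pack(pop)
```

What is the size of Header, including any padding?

Slot: 0..1  size  (1B, 1-aligned); 1..2  attrs  (1B, 1-aligned); 2..3  inode  (1B, 1-aligned); 3..8  -- padding (5B); 8..16  signature  (8B, 8-aligned); sizeof = 16, alignof = 8
0..8  n_entries  (8B, 2-aligned)
8..16  blocks  (8B, 2-aligned)
16..32  d  (16B, 2-aligned)
32..34  reserved  (2B, 2-aligned)
34..38  crc  (4B, 2-aligned)
38..46  offset  (8B, 2-aligned)
46..47  c  (1B, 1-aligned)
47..48  -- padding (1B)
48..50  mtime  (2B, 2-aligned)
sizeof = 50, alignof = 2

50 bytes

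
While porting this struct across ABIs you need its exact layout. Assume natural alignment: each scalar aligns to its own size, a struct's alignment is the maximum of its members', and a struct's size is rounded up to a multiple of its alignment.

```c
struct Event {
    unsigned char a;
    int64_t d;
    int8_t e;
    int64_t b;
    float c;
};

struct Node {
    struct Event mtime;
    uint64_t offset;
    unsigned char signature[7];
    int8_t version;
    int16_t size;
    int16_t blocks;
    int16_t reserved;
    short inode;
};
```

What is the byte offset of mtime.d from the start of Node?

8

Event: 0..1  a  (1B, 1-aligned); 1..8  -- padding (7B); 8..16  d  (8B, 8-aligned); 16..17  e  (1B, 1-aligned); 17..24  -- padding (7B); 24..32  b  (8B, 8-aligned); 32..36  c  (4B, 4-aligned); 36..40  -- tail padding (4B); sizeof = 40, alignof = 8
0..40  mtime  (40B, 8-aligned)
within Event: d at 8
0 + 8 = 8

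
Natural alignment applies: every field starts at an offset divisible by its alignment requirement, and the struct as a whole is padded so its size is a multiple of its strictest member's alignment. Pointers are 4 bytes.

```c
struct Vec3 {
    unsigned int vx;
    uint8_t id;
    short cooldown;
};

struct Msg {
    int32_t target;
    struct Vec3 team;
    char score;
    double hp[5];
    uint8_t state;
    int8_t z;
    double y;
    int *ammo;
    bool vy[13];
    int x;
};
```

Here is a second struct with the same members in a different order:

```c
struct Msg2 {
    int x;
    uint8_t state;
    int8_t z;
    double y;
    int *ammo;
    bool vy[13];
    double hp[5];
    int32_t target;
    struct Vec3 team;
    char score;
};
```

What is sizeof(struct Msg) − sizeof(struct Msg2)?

Vec3: 0..4  vx  (4B, 4-aligned); 4..5  id  (1B, 1-aligned); 5..6  -- padding (1B); 6..8  cooldown  (2B, 2-aligned); sizeof = 8, alignof = 4
0..4  target  (4B, 4-aligned)
4..12  team  (8B, 4-aligned)
12..13  score  (1B, 1-aligned)
13..16  -- padding (3B)
16..56  hp  (40B, 8-aligned)
56..57  state  (1B, 1-aligned)
57..58  z  (1B, 1-aligned)
58..64  -- padding (6B)
64..72  y  (8B, 8-aligned)
72..76  ammo  (4B, 4-aligned)
76..89  vy  (13B, 1-aligned)
89..92  -- padding (3B)
92..96  x  (4B, 4-aligned)
sizeof = 96, alignof = 8
— Msg2 —
0..4  x  (4B, 4-aligned)
4..5  state  (1B, 1-aligned)
5..6  z  (1B, 1-aligned)
6..8  -- padding (2B)
8..16  y  (8B, 8-aligned)
16..20  ammo  (4B, 4-aligned)
20..33  vy  (13B, 1-aligned)
33..40  -- padding (7B)
40..80  hp  (40B, 8-aligned)
80..84  target  (4B, 4-aligned)
84..92  team  (8B, 4-aligned)
92..93  score  (1B, 1-aligned)
93..96  -- tail padding (3B)
sizeof = 96, alignof = 8
96 − 96 = 0

0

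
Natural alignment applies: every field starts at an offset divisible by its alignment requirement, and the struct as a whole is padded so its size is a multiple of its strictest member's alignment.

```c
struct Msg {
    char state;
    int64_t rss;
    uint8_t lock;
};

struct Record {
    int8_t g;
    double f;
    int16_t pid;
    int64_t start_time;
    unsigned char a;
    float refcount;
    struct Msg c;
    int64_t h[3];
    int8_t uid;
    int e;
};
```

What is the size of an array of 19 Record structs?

Msg: 0..1  state  (1B, 1-aligned); 1..8  -- padding (7B); 8..16  rss  (8B, 8-aligned); 16..17  lock  (1B, 1-aligned); 17..24  -- tail padding (7B); sizeof = 24, alignof = 8
0..1  g  (1B, 1-aligned)
1..8  -- padding (7B)
8..16  f  (8B, 8-aligned)
16..18  pid  (2B, 2-aligned)
18..24  -- padding (6B)
24..32  start_time  (8B, 8-aligned)
32..33  a  (1B, 1-aligned)
33..36  -- padding (3B)
36..40  refcount  (4B, 4-aligned)
40..64  c  (24B, 8-aligned)
64..88  h  (24B, 8-aligned)
88..89  uid  (1B, 1-aligned)
89..92  -- padding (3B)
92..96  e  (4B, 4-aligned)
sizeof = 96, alignof = 8
array of 19: 19 × 96 = 1824

1824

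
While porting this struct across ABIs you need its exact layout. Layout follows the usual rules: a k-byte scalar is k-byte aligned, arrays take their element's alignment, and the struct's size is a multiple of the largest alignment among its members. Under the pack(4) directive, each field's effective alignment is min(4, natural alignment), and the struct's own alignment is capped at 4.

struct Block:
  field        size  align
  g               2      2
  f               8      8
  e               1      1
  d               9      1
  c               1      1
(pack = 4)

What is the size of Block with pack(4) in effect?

@0: g [2B, align 2] → 2
+2 pad (align 4)
@4: f [8B, align 4] → 12
@12: e [1B, align 1] → 13
@13: d [9B, align 1] → 22
@22: c [1B, align 1] → 23
+1 tail pad (align 4)
size 24, align 4

24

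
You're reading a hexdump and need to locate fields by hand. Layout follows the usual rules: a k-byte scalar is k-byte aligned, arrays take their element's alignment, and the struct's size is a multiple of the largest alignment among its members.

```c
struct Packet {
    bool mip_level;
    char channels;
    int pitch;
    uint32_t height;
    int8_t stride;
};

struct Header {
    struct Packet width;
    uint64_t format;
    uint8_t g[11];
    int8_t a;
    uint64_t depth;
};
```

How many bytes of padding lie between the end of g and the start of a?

0

Packet: 0..1  mip_level  (1B, 1-aligned); 1..2  channels  (1B, 1-aligned); 2..4  -- padding (2B); 4..8  pitch  (4B, 4-aligned); 8..12  height  (4B, 4-aligned); 12..13  stride  (1B, 1-aligned); 13..16  -- tail padding (3B); sizeof = 16, alignof = 4
0..16  width  (16B, 4-aligned)
16..24  format  (8B, 8-aligned)
24..35  g  (11B, 1-aligned)
35..36  a  (1B, 1-aligned)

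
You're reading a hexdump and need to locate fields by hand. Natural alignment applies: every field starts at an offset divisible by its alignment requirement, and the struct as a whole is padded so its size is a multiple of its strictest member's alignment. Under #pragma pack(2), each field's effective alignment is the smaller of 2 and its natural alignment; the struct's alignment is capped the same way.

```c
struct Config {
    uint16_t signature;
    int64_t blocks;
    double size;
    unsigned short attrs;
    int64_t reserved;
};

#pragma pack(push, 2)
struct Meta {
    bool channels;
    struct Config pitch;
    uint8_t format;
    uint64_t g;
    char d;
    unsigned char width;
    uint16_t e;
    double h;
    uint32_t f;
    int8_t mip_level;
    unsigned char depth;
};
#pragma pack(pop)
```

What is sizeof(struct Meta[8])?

560

Config: @0: signature [2B, align 2] → 2; +6 pad (align 8); @8: blocks [8B, align 8] → 16; @16: size [8B, align 8] → 24; @24: attrs [2B, align 2] → 26; +6 pad (align 8); @32: reserved [8B, align 8] → 40; size 40, align 8
@0: channels [1B, align 1] → 1
+1 pad (align 2)
@2: pitch [40B, align 2] → 42
@42: format [1B, align 1] → 43
+1 pad (align 2)
@44: g [8B, align 2] → 52
@52: d [1B, align 1] → 53
@53: width [1B, align 1] → 54
@54: e [2B, align 2] → 56
@56: h [8B, align 2] → 64
@64: f [4B, align 2] → 68
@68: mip_level [1B, align 1] → 69
@69: depth [1B, align 1] → 70
size 70, align 2
array of 8: 8 × 70 = 560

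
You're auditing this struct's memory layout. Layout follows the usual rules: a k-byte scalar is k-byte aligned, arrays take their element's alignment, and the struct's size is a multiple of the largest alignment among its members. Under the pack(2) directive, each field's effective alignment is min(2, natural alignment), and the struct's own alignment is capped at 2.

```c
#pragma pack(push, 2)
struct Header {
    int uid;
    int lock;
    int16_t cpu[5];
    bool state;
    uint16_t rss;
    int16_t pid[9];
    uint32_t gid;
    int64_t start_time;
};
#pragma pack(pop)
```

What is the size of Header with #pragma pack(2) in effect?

52

uid at 0 (size 4, align 2) → ends 4
lock at 4 (size 4, align 2) → ends 8
cpu at 8 (size 10, align 2) → ends 18
state at 18 (size 1, align 1) → ends 19
pad 1 to align 2 for rss
rss at 20 (size 2, align 2) → ends 22
pid at 22 (size 18, align 2) → ends 40
gid at 40 (size 4, align 2) → ends 44
start_time at 44 (size 8, align 2) → ends 52
total 52 bytes, alignment 2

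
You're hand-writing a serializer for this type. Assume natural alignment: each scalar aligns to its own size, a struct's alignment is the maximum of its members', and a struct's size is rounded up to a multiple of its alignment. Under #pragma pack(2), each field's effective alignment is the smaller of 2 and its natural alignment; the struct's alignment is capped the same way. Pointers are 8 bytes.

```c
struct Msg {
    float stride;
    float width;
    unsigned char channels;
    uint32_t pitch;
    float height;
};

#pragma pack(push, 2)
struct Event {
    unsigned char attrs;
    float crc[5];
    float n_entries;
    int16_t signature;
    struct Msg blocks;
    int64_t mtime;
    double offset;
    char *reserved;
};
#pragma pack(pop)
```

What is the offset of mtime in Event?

Msg: stride at 0 (size 4, align 4) → ends 4; width at 4 (size 4, align 4) → ends 8; channels at 8 (size 1, align 1) → ends 9; pad 3 to align 4 for pitch; pitch at 12 (size 4, align 4) → ends 16; height at 16 (size 4, align 4) → ends 20; total 20 bytes, alignment 4
attrs at 0 (size 1, align 1) → ends 1
pad 1 to align 2 for crc
crc at 2 (size 20, align 2) → ends 22
n_entries at 22 (size 4, align 2) → ends 26
signature at 26 (size 2, align 2) → ends 28
blocks at 28 (size 20, align 2) → ends 48
mtime at 48 (size 8, align 2) → ends 56

48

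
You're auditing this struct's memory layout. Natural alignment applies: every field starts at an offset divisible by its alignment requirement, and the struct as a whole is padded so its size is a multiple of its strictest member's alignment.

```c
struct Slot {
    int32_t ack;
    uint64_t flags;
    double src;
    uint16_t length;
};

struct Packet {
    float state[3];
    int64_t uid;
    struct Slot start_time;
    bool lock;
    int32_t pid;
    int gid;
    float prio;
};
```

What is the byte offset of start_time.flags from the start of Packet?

32

Slot: ack at 0 (size 4, align 4) → ends 4; pad 4 to align 8 for flags; flags at 8 (size 8, align 8) → ends 16; src at 16 (size 8, align 8) → ends 24; length at 24 (size 2, align 2) → ends 26; tail pad 6 to reach multiple of 8; total 32 bytes, alignment 8
state at 0 (size 12, align 4) → ends 12
pad 4 to align 8 for uid
uid at 16 (size 8, align 8) → ends 24
start_time at 24 (size 32, align 8) → ends 56
within Slot: flags at 8
24 + 8 = 32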